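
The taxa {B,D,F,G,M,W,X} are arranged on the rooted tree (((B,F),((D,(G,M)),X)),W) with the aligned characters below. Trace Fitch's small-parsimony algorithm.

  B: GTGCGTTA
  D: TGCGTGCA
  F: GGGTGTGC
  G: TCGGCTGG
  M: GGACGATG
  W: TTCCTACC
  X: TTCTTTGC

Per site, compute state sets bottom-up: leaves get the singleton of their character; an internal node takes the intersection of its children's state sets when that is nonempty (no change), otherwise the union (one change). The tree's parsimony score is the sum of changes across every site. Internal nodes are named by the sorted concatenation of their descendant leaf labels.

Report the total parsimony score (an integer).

BF@0: {G} ∩ {G} = {G} (intersection, +0)
GM@0: {T} ∪ {G} = {G,T} (union, +1)
DGM@0: {T} ∩ {G,T} = {T} (intersection, +0)
DGMX@0: {T} ∩ {T} = {T} (intersection, +0)
BDFGMX@0: {G} ∪ {T} = {G,T} (union, +1)
BDFGMWX@0: {G,T} ∩ {T} = {T} (intersection, +0)
BF@1: {T} ∪ {G} = {G,T} (union, +1)
GM@1: {C} ∪ {G} = {C,G} (union, +1)
DGM@1: {G} ∩ {C,G} = {G} (intersection, +0)
DGMX@1: {G} ∪ {T} = {G,T} (union, +1)
BDFGMX@1: {G,T} ∩ {G,T} = {G,T} (intersection, +0)
BDFGMWX@1: {G,T} ∩ {T} = {T} (intersection, +0)
BF@2: {G} ∩ {G} = {G} (intersection, +0)
GM@2: {G} ∪ {A} = {A,G} (union, +1)
DGM@2: {C} ∪ {A,G} = {A,C,G} (union, +1)
DGMX@2: {A,C,G} ∩ {C} = {C} (intersection, +0)
BDFGMX@2: {G} ∪ {C} = {C,G} (union, +1)
BDFGMWX@2: {C,G} ∩ {C} = {C} (intersection, +0)
BF@3: {C} ∪ {T} = {C,T} (union, +1)
GM@3: {G} ∪ {C} = {C,G} (union, +1)
DGM@3: {G} ∩ {C,G} = {G} (intersection, +0)
DGMX@3: {G} ∪ {T} = {G,T} (union, +1)
BDFGMX@3: {C,T} ∩ {G,T} = {T} (intersection, +0)
BDFGMWX@3: {T} ∪ {C} = {C,T} (union, +1)
BF@4: {G} ∩ {G} = {G} (intersection, +0)
GM@4: {C} ∪ {G} = {C,G} (union, +1)
DGM@4: {T} ∪ {C,G} = {C,G,T} (union, +1)
DGMX@4: {C,G,T} ∩ {T} = {T} (intersection, +0)
BDFGMX@4: {G} ∪ {T} = {G,T} (union, +1)
BDFGMWX@4: {G,T} ∩ {T} = {T} (intersection, +0)
BF@5: {T} ∩ {T} = {T} (intersection, +0)
GM@5: {T} ∪ {A} = {A,T} (union, +1)
DGM@5: {G} ∪ {A,T} = {A,G,T} (union, +1)
DGMX@5: {A,G,T} ∩ {T} = {T} (intersection, +0)
BDFGMX@5: {T} ∩ {T} = {T} (intersection, +0)
BDFGMWX@5: {T} ∪ {A} = {A,T} (union, +1)
BF@6: {T} ∪ {G} = {G,T} (union, +1)
GM@6: {G} ∪ {T} = {G,T} (union, +1)
DGM@6: {C} ∪ {G,T} = {C,G,T} (union, +1)
DGMX@6: {C,G,T} ∩ {G} = {G} (intersection, +0)
BDFGMX@6: {G,T} ∩ {G} = {G} (intersection, +0)
BDFGMWX@6: {G} ∪ {C} = {C,G} (union, +1)
BF@7: {A} ∪ {C} = {A,C} (union, +1)
GM@7: {G} ∩ {G} = {G} (intersection, +0)
DGM@7: {A} ∪ {G} = {A,G} (union, +1)
DGMX@7: {A,G} ∪ {C} = {A,C,G} (union, +1)
BDFGMX@7: {A,C} ∩ {A,C,G} = {A,C} (intersection, +0)
BDFGMWX@7: {A,C} ∩ {C} = {C} (intersection, +0)
per-site changes: [2, 3, 3, 4, 3, 3, 4, 3]; total = 25

25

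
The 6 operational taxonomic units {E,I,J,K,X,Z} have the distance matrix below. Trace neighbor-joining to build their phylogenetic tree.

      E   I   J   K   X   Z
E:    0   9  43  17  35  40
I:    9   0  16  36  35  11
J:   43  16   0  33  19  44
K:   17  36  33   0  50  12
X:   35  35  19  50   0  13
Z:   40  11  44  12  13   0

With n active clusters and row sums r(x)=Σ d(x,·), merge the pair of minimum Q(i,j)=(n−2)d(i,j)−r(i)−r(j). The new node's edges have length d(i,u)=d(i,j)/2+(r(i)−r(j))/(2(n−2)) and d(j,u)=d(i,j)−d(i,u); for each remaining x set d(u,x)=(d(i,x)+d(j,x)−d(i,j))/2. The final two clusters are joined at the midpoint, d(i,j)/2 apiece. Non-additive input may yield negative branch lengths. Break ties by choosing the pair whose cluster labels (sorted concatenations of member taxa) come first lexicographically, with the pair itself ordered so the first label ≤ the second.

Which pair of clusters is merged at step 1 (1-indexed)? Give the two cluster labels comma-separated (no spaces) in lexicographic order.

J,X

step 1: merge (J,X) at d=19, Q=-231; branch lengths J→79/8, X→73/8; new cluster JX
  updated: d(E,JX)=59/2, d(I,JX)=16, d(JX,K)=32, d(JX,Z)=19
step 2: merge (K,Z) at d=12, Q=-143; branch lengths K→17/2, Z→7/2; new cluster KZ
  updated: d(E,KZ)=45/2, d(I,KZ)=35/2, d(JX,KZ)=39/2
step 3: merge (E,I) at d=9, Q=-171/2; branch lengths E→73/8, I→-1/8; new cluster EI
  updated: d(EI,JX)=73/4, d(EI,KZ)=31/2
step 4: merge (EI,JX) at d=73/4, Q=-213/4; branch lengths EI→57/8, JX→89/8; new cluster EIJX
  updated: d(EIJX,KZ)=67/8
step 5: merge (EIJX,KZ) at d=67/8; branch lengths EIJX→67/16, KZ→67/16; new cluster EIJKXZ
final tree: (((E:73/8,I:-1/8):57/8,(J:79/8,X:73/8):89/8):67/16,(K:17/2,Z:7/2):67/16)
total length: 533/8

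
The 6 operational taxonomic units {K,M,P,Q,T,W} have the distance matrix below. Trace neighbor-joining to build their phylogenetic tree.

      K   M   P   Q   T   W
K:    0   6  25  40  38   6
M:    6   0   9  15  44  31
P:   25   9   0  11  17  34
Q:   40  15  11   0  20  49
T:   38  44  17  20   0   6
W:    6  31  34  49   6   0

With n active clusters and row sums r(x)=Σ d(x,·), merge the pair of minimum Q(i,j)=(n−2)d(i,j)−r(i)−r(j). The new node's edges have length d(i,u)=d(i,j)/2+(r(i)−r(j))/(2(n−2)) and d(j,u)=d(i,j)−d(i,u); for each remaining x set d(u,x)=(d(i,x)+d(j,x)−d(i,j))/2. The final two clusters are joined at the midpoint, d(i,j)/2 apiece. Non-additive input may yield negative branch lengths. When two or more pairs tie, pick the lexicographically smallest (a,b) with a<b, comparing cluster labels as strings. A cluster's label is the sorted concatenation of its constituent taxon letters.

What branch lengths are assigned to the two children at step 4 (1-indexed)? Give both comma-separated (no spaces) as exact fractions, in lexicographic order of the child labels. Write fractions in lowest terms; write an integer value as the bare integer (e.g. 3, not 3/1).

step 1: merge (T,W) at d=6, Q=-227; branch lengths T→23/8, W→25/8; new cluster TW
  updated: d(K,TW)=19, d(M,TW)=69/2, d(P,TW)=45/2, d(Q,TW)=63/2
step 2: merge (K,TW) at d=19, Q=-281/2; branch lengths K→79/12, TW→149/12; new cluster KTW
  updated: d(KTW,M)=43/4, d(KTW,P)=57/4, d(KTW,Q)=105/4
step 3: merge (KTW,M) at d=43/4, Q=-129/2; branch lengths KTW→19/2, M→5/4; new cluster KMTW
  updated: d(KMTW,P)=25/4, d(KMTW,Q)=61/4
step 4: merge (KMTW,P) at d=25/4, Q=-65/2; branch lengths KMTW→21/4, P→1; new cluster KMPTW
  updated: d(KMPTW,Q)=10
step 5: merge (KMPTW,Q) at d=10; branch lengths KMPTW→5, Q→5; new cluster KMPQTW
final tree: ((((K:79/12,(T:23/8,W:25/8):149/12):19/2,M:5/4):21/4,P:1):5,Q:5)
total length: 52

21/4,1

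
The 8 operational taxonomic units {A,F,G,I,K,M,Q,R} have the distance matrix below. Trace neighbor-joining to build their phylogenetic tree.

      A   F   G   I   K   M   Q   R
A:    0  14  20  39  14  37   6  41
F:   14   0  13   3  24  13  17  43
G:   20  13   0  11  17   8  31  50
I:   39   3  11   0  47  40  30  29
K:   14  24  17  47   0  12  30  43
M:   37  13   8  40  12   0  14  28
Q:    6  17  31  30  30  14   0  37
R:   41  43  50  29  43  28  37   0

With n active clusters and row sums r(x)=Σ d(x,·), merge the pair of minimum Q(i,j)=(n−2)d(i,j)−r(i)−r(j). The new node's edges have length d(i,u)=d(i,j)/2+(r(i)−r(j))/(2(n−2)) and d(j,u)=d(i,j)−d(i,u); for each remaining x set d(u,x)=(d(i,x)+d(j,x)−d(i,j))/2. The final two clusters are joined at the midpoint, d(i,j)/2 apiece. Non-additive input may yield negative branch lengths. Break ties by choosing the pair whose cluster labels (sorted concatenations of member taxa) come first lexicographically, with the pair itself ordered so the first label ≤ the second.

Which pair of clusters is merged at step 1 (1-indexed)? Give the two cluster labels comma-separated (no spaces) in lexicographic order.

1. join F+I (d=3, Q=-308) ⇒ FI; edges |F|=-9/2, |I|=15/2
  updated: d(A,FI)=25, d(FI,G)=21/2, d(FI,K)=34, d(FI,M)=25, d(FI,Q)=22, d(FI,R)=69/2
2. join A+Q (d=6, Q=-253) ⇒ AQ; edges |A|=33/10, |Q|=27/10
  updated: d(AQ,FI)=41/2, d(AQ,G)=45/2, d(AQ,K)=19, d(AQ,M)=45/2, d(AQ,R)=36
3. join FI+G (d=21/2, Q=-381/2) ⇒ FGI; edges |FI|=117/16, |G|=51/16
  updated: d(AQ,FGI)=65/4, d(FGI,K)=81/4, d(FGI,M)=45/4, d(FGI,R)=37
4. join M+R (d=28, Q=-535/4) ⇒ MR; edges |M|=55/24, |R|=617/24
  updated: d(AQ,MR)=61/4, d(FGI,MR)=81/8, d(K,MR)=27/2
5. join AQ+K (d=19, Q=-261/4) ⇒ AKQ; edges |AQ|=143/16, |K|=161/16
  updated: d(AKQ,FGI)=35/4, d(AKQ,MR)=39/8
6. join AKQ+FGI (d=35/4, Q=-95/4) ⇒ AFGIKQ; edges |AKQ|=7/4, |FGI|=7
  updated: d(AFGIKQ,MR)=25/8
7. join AFGIKQ+MR (d=25/8) ⇒ AFGIKMQR; edges |AFGIKQ|=25/16, |MR|=25/16
final tree: ((((A:33/10,Q:27/10):143/16,K:161/16):7/4,((F:-9/2,I:15/2):117/16,G:51/16):7):25/16,(M:55/24,R:617/24):25/16)
total length: 627/8

F,I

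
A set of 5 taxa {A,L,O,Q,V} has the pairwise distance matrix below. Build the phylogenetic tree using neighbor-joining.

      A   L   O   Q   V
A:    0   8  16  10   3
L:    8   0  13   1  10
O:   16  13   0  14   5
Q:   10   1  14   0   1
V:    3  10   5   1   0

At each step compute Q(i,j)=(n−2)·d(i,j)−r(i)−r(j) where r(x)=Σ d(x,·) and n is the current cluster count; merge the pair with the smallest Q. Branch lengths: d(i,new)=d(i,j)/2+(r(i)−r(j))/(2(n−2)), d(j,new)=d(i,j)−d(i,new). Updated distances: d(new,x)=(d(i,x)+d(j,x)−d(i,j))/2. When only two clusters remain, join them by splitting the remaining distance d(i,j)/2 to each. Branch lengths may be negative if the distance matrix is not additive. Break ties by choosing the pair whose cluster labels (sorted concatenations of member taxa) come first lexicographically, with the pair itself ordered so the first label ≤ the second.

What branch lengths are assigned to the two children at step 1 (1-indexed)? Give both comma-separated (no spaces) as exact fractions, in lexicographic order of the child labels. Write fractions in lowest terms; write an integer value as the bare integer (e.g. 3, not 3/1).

iteration 1: select L,Q (d=1, Q=-55); attach at lengths (3/2, -1/2); label the merged cluster LQ
  updated: d(A,LQ)=17/2, d(LQ,O)=13, d(LQ,V)=5
iteration 2: select A,LQ (d=17/2, Q=-37); attach at lengths (9/2, 4); label the merged cluster ALQ
  updated: d(ALQ,O)=41/4, d(ALQ,V)=-1/4
iteration 3: select ALQ,O (d=41/4, Q=-15); attach at lengths (5/2, 31/4); label the merged cluster ALOQ
  updated: d(ALOQ,V)=-11/4
iteration 4: select ALOQ,V (d=-11/4); attach at lengths (-11/8, -11/8); label the merged cluster ALOQV
final tree: (((A:9/2,(L:3/2,Q:-1/2):4):5/2,O:31/4):-11/8,V:-11/8)
total length: 17

3/2,-1/2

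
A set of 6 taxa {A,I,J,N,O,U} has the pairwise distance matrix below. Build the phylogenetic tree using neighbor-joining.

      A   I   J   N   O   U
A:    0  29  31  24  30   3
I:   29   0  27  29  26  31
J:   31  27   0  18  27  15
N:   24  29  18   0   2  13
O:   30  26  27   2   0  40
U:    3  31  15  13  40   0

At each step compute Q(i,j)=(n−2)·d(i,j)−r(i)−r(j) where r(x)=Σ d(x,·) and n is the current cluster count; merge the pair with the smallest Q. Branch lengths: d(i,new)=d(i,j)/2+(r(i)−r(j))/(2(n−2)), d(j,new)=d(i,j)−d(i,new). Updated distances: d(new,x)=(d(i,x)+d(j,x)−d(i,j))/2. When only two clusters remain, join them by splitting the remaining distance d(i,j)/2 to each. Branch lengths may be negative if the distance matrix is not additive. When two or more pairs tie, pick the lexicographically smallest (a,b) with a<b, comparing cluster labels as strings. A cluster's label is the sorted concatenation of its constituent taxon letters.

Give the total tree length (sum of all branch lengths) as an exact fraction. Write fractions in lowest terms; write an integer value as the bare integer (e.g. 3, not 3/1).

1. join A+U (d=3, Q=-207) ⇒ AU; edges |A|=27/8, |U|=-3/8
  updated: d(AU,I)=57/2, d(AU,J)=43/2, d(AU,N)=17, d(AU,O)=67/2
2. join N+O (d=2, Q=-297/2) ⇒ NO; edges |N|=-11/4, |O|=19/4
  updated: d(AU,NO)=97/4, d(I,NO)=53/2, d(J,NO)=43/2
3. join AU+J (d=43/2, Q=-405/4) ⇒ AJU; edges |AU|=189/16, |J|=155/16
  updated: d(AJU,I)=17, d(AJU,NO)=97/8
4. join AJU+I (d=17, Q=-445/8) ⇒ AIJU; edges |AJU|=21/16, |I|=251/16
  updated: d(AIJU,NO)=173/16
5. join AIJU+NO (d=173/16) ⇒ AIJNOU; edges |AIJU|=173/32, |NO|=173/32
final tree: ((((A:27/8,U:-3/8):189/16,J:155/16):21/16,I:251/16):173/32,(N:-11/4,O:19/4):173/32)
total length: 869/16

869/16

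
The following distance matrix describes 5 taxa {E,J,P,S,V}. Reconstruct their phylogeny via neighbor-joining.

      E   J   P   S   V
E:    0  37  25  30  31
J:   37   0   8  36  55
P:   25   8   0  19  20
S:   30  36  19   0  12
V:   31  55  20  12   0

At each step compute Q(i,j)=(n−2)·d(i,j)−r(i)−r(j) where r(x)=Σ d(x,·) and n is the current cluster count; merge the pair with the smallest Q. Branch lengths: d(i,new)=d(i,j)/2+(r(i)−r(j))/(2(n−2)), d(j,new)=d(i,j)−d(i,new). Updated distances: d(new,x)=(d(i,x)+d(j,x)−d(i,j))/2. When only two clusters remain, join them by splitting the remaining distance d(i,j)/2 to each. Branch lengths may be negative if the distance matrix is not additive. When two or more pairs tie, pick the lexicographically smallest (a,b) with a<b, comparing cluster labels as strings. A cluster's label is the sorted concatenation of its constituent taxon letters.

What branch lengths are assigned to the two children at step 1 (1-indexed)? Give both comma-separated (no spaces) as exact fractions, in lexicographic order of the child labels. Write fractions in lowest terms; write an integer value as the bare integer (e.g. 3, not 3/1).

44/3,-20/3

iteration 1: select J,P (d=8, Q=-184); attach at lengths (44/3, -20/3); label the merged cluster JP
  updated: d(E,JP)=27, d(JP,S)=47/2, d(JP,V)=67/2
iteration 2: select E,JP (d=27, Q=-118); attach at lengths (29/2, 25/2); label the merged cluster EJP
  updated: d(EJP,S)=53/4, d(EJP,V)=75/4
iteration 3: select EJP,S (d=53/4, Q=-44); attach at lengths (10, 13/4); label the merged cluster EJPS
  updated: d(EJPS,V)=35/4
iteration 4: select EJPS,V (d=35/4); attach at lengths (35/8, 35/8); label the merged cluster EJPSV
final tree: (((E:29/2,(J:44/3,P:-20/3):25/2):10,S:13/4):35/8,V:35/8)
total length: 57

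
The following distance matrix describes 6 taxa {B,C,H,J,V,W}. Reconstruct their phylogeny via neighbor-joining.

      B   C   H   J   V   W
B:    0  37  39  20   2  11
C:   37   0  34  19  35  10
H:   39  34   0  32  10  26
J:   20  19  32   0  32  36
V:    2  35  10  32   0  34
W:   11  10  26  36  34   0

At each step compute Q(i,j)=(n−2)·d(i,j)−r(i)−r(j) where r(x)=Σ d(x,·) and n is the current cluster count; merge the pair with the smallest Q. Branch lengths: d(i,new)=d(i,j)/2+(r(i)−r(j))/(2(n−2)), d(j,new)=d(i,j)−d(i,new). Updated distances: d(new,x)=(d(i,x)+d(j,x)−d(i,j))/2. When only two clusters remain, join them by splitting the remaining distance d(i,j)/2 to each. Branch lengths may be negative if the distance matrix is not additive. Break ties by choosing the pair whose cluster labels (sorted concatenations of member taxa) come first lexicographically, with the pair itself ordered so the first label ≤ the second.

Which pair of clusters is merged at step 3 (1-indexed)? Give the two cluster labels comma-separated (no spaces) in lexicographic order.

BV,H

1. join B+V (d=2, Q=-214) ⇒ BV; edges |B|=1/2, |V|=3/2
  updated: d(BV,C)=35, d(BV,H)=47/2, d(BV,J)=25, d(BV,W)=43/2
2. join C+W (d=10, Q=-323/2) ⇒ CW; edges |C|=23/4, |W|=17/4
  updated: d(BV,CW)=93/4, d(CW,H)=25, d(CW,J)=45/2
3. join BV+H (d=47/2, Q=-421/4) ⇒ BHV; edges |BV|=153/16, |H|=223/16
  updated: d(BHV,CW)=99/8, d(BHV,J)=67/4
4. join BHV+CW (d=99/8, Q=-413/8) ⇒ BCHVW; edges |BHV|=53/16, |CW|=145/16
  updated: d(BCHVW,J)=215/16
5. join BCHVW+J (d=215/16) ⇒ BCHJVW; edges |BCHVW|=215/32, |J|=215/32
final tree: ((((B:1/2,V:3/2):153/16,H:223/16):53/16,(C:23/4,W:17/4):145/16):215/32,J:215/32)
total length: 981/16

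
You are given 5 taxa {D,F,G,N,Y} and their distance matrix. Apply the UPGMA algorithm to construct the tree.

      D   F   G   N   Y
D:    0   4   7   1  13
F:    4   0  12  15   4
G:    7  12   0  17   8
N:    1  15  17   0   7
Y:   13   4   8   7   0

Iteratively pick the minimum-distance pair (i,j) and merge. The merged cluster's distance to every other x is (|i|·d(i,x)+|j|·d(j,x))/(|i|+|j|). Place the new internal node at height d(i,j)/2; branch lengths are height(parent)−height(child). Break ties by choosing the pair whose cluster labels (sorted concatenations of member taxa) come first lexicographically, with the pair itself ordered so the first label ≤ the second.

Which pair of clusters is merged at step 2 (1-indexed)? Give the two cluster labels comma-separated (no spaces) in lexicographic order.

F,Y

iteration 1: select D,N (d=1); attach at lengths (1/2, 1/2); label the merged cluster DN
  updated: d(DN,F)=19/2, d(DN,G)=12, d(DN,Y)=10
iteration 2: select F,Y (d=4); attach at lengths (2, 2); label the merged cluster FY
  updated: d(DN,FY)=39/4, d(FY,G)=10
iteration 3: select DN,FY (d=39/4); attach at lengths (35/8, 23/8); label the merged cluster DFNY
  updated: d(DFNY,G)=11
iteration 4: select DFNY,G (d=11); attach at lengths (5/8, 11/2); label the merged cluster DFGNY
final tree: (((D:1/2,N:1/2):35/8,(F:2,Y:2):23/8):5/8,G:11/2)
total length: 147/8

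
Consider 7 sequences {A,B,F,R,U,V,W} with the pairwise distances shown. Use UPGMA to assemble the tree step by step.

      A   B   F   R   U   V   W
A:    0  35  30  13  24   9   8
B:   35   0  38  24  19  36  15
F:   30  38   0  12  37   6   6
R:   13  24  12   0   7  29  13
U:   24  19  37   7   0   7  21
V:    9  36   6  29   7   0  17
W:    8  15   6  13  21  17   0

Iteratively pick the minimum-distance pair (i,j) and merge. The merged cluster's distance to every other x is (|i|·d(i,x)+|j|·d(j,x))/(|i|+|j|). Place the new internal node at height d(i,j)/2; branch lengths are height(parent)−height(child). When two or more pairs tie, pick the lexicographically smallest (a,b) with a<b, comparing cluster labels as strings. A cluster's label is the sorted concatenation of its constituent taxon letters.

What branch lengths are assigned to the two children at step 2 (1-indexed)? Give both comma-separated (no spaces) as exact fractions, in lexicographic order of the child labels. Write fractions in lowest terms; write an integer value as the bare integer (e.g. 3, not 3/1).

7/2,7/2

step 1: merge (F,V) at d=6; branch lengths F→3, V→3; new cluster FV
  updated: d(A,FV)=39/2, d(B,FV)=37, d(FV,R)=41/2, d(FV,U)=22, d(FV,W)=23/2
step 2: merge (R,U) at d=7; branch lengths R→7/2, U→7/2; new cluster RU
  updated: d(A,RU)=37/2, d(B,RU)=43/2, d(FV,RU)=85/4, d(RU,W)=17
step 3: merge (A,W) at d=8; branch lengths A→4, W→4; new cluster AW
  updated: d(AW,B)=25, d(AW,FV)=31/2, d(AW,RU)=71/4
step 4: merge (AW,FV) at d=31/2; branch lengths AW→15/4, FV→19/4; new cluster AFVW
  updated: d(AFVW,B)=31, d(AFVW,RU)=39/2
step 5: merge (AFVW,RU) at d=39/2; branch lengths AFVW→2, RU→25/4; new cluster AFRUVW
  updated: d(AFRUVW,B)=167/6
step 6: merge (AFRUVW,B) at d=167/6; branch lengths AFRUVW→25/6, B→167/12; new cluster ABFRUVW
final tree: ((((A:4,W:4):15/4,(F:3,V:3):19/4):2,(R:7/2,U:7/2):25/4):25/6,B:167/12)
total length: 335/6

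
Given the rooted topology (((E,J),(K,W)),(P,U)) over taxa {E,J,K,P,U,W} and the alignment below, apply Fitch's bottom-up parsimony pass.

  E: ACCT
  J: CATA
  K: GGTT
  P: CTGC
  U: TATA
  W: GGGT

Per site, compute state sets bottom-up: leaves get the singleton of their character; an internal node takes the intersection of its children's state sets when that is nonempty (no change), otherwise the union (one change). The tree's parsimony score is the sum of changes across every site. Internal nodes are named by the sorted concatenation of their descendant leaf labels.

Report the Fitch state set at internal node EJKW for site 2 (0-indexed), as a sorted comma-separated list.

EJ@0: {A} ∪ {C} = {A,C} (union, +1)
KW@0: {G} ∩ {G} = {G} (intersection, +0)
EJKW@0: {A,C} ∪ {G} = {A,C,G} (union, +1)
PU@0: {C} ∪ {T} = {C,T} (union, +1)
EJKPUW@0: {A,C,G} ∩ {C,T} = {C} (intersection, +0)
EJ@1: {C} ∪ {A} = {A,C} (union, +1)
KW@1: {G} ∩ {G} = {G} (intersection, +0)
EJKW@1: {A,C} ∪ {G} = {A,C,G} (union, +1)
PU@1: {T} ∪ {A} = {A,T} (union, +1)
EJKPUW@1: {A,C,G} ∩ {A,T} = {A} (intersection, +0)
EJ@2: {C} ∪ {T} = {C,T} (union, +1)
KW@2: {T} ∪ {G} = {G,T} (union, +1)
EJKW@2: {C,T} ∩ {G,T} = {T} (intersection, +0)
PU@2: {G} ∪ {T} = {G,T} (union, +1)
EJKPUW@2: {T} ∩ {G,T} = {T} (intersection, +0)
EJ@3: {T} ∪ {A} = {A,T} (union, +1)
KW@3: {T} ∩ {T} = {T} (intersection, +0)
EJKW@3: {A,T} ∩ {T} = {T} (intersection, +0)
PU@3: {C} ∪ {A} = {A,C} (union, +1)
EJKPUW@3: {T} ∪ {A,C} = {A,C,T} (union, +1)
per-site changes: [3, 3, 3, 3]; total = 12

T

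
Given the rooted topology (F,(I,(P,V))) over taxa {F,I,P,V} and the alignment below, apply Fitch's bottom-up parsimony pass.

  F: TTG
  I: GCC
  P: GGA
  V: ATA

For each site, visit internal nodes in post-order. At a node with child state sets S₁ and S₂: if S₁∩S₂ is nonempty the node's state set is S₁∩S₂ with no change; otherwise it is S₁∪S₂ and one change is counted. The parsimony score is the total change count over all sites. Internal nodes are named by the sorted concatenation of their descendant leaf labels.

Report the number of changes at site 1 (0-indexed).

site 0, node PV: P={G} ∪ V={A} → {A,G} (+1)
site 0, node IPV: I={G} ∩ PV={A,G} → {G} (+0)
site 0, node FIPV: F={T} ∪ IPV={G} → {G,T} (+1)
site 1, node PV: P={G} ∪ V={T} → {G,T} (+1)
site 1, node IPV: I={C} ∪ PV={G,T} → {C,G,T} (+1)
site 1, node FIPV: F={T} ∩ IPV={C,G,T} → {T} (+0)
site 2, node PV: P={A} ∩ V={A} → {A} (+0)
site 2, node IPV: I={C} ∪ PV={A} → {A,C} (+1)
site 2, node FIPV: F={G} ∪ IPV={A,C} → {A,C,G} (+1)
per-site changes: [2, 2, 2]; total = 6

2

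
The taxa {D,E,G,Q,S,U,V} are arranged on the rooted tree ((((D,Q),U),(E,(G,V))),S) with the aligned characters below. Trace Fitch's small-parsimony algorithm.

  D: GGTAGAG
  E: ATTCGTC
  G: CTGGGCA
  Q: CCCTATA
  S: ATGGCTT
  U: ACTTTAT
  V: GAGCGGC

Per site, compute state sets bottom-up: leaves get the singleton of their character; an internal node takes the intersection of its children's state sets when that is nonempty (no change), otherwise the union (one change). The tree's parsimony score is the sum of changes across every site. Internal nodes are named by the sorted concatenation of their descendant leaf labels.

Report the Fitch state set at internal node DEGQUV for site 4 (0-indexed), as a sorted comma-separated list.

DQ@0: {G} ∪ {C} = {C,G} (union, +1)
DQU@0: {C,G} ∪ {A} = {A,C,G} (union, +1)
GV@0: {C} ∪ {G} = {C,G} (union, +1)
EGV@0: {A} ∪ {C,G} = {A,C,G} (union, +1)
DEGQUV@0: {A,C,G} ∩ {A,C,G} = {A,C,G} (intersection, +0)
DEGQSUV@0: {A,C,G} ∩ {A} = {A} (intersection, +0)
DQ@1: {G} ∪ {C} = {C,G} (union, +1)
DQU@1: {C,G} ∩ {C} = {C} (intersection, +0)
GV@1: {T} ∪ {A} = {A,T} (union, +1)
EGV@1: {T} ∩ {A,T} = {T} (intersection, +0)
DEGQUV@1: {C} ∪ {T} = {C,T} (union, +1)
DEGQSUV@1: {C,T} ∩ {T} = {T} (intersection, +0)
DQ@2: {T} ∪ {C} = {C,T} (union, +1)
DQU@2: {C,T} ∩ {T} = {T} (intersection, +0)
GV@2: {G} ∩ {G} = {G} (intersection, +0)
EGV@2: {T} ∪ {G} = {G,T} (union, +1)
DEGQUV@2: {T} ∩ {G,T} = {T} (intersection, +0)
DEGQSUV@2: {T} ∪ {G} = {G,T} (union, +1)
DQ@3: {A} ∪ {T} = {A,T} (union, +1)
DQU@3: {A,T} ∩ {T} = {T} (intersection, +0)
GV@3: {G} ∪ {C} = {C,G} (union, +1)
EGV@3: {C} ∩ {C,G} = {C} (intersection, +0)
DEGQUV@3: {T} ∪ {C} = {C,T} (union, +1)
DEGQSUV@3: {C,T} ∪ {G} = {C,G,T} (union, +1)
DQ@4: {G} ∪ {A} = {A,G} (union, +1)
DQU@4: {A,G} ∪ {T} = {A,G,T} (union, +1)
GV@4: {G} ∩ {G} = {G} (intersection, +0)
EGV@4: {G} ∩ {G} = {G} (intersection, +0)
DEGQUV@4: {A,G,T} ∩ {G} = {G} (intersection, +0)
DEGQSUV@4: {G} ∪ {C} = {C,G} (union, +1)
DQ@5: {A} ∪ {T} = {A,T} (union, +1)
DQU@5: {A,T} ∩ {A} = {A} (intersection, +0)
GV@5: {C} ∪ {G} = {C,G} (union, +1)
EGV@5: {T} ∪ {C,G} = {C,G,T} (union, +1)
DEGQUV@5: {A} ∪ {C,G,T} = {A,C,G,T} (union, +1)
DEGQSUV@5: {A,C,G,T} ∩ {T} = {T} (intersection, +0)
DQ@6: {G} ∪ {A} = {A,G} (union, +1)
DQU@6: {A,G} ∪ {T} = {A,G,T} (union, +1)
GV@6: {A} ∪ {C} = {A,C} (union, +1)
EGV@6: {C} ∩ {A,C} = {C} (intersection, +0)
DEGQUV@6: {A,G,T} ∪ {C} = {A,C,G,T} (union, +1)
DEGQSUV@6: {A,C,G,T} ∩ {T} = {T} (intersection, +0)
per-site changes: [4, 3, 3, 4, 3, 4, 4]; total = 25

G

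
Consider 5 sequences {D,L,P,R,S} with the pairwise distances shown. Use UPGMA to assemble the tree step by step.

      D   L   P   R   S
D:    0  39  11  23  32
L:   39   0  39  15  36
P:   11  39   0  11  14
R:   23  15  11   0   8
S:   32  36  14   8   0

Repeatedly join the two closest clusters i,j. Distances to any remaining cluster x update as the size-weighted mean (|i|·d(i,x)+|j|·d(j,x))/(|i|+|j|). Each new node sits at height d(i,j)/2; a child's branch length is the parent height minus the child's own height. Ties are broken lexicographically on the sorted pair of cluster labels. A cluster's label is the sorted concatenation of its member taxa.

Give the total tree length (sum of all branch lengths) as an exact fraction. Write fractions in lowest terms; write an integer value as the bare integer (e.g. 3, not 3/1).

iteration 1: select R,S (d=8); attach at lengths (4, 4); label the merged cluster RS
  updated: d(D,RS)=55/2, d(L,RS)=51/2, d(P,RS)=25/2
iteration 2: select D,P (d=11); attach at lengths (11/2, 11/2); label the merged cluster DP
  updated: d(DP,L)=39, d(DP,RS)=20
iteration 3: select DP,RS (d=20); attach at lengths (9/2, 6); label the merged cluster DPRS
  updated: d(DPRS,L)=129/4
iteration 4: select DPRS,L (d=129/4); attach at lengths (49/8, 129/8); label the merged cluster DLPRS
final tree: (((D:11/2,P:11/2):9/2,(R:4,S:4):6):49/8,L:129/8)
total length: 207/4

207/4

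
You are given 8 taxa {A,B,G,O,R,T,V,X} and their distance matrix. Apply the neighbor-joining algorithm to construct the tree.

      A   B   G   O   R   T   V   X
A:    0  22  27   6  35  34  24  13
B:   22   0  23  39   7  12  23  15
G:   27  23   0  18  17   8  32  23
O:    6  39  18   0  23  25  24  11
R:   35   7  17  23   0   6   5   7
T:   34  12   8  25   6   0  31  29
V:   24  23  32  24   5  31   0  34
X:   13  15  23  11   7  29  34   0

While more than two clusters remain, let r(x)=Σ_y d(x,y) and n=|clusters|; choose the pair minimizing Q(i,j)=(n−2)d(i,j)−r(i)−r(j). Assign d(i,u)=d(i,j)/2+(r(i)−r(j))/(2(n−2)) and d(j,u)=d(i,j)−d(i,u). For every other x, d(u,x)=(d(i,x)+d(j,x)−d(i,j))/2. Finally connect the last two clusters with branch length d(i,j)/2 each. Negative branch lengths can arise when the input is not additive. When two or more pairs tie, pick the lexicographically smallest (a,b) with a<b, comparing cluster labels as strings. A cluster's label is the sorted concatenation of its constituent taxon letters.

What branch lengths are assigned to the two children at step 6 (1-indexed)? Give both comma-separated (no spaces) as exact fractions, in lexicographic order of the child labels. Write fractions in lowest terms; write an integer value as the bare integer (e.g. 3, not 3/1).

13/16,101/16

1. join A+O (d=6, Q=-271) ⇒ AO; edges |A|=17/4, |O|=7/4
  updated: d(AO,B)=55/2, d(AO,G)=39/2, d(AO,R)=26, d(AO,T)=53/2, d(AO,V)=21, d(AO,X)=9
2. join AO+X (d=9, Q=-403/2) ⇒ AOX; edges |AO|=23/4, |X|=13/4
  updated: d(AOX,B)=67/4, d(AOX,G)=67/4, d(AOX,R)=12, d(AOX,T)=93/4, d(AOX,V)=23
3. join G+T (d=8, Q=-145) ⇒ GT; edges |G|=97/16, |T|=31/16
  updated: d(AOX,GT)=16, d(B,GT)=27/2, d(GT,R)=15/2, d(GT,V)=55/2
4. join R+V (d=5, Q=-95) ⇒ RV; edges |R|=-16/3, |V|=31/3
  updated: d(AOX,RV)=15, d(B,RV)=25/2, d(GT,RV)=15
5. join AOX+GT (d=16, Q=-241/4) ⇒ AGOTX; edges |AOX|=141/16, |GT|=115/16
  updated: d(AGOTX,B)=57/8, d(AGOTX,RV)=7
6. join AGOTX+B (d=57/8, Q=-213/8) ⇒ ABGOTX; edges |AGOTX|=13/16, |B|=101/16
  updated: d(ABGOTX,RV)=99/16
7. join ABGOTX+RV (d=99/16) ⇒ ABGORTVX; edges |ABGOTX|=99/32, |RV|=99/32
final tree: (((((A:17/4,O:7/4):23/4,X:13/4):141/16,(G:97/16,T:31/16):115/16):13/16,B:101/16):99/32,(R:-16/3,V:31/3):99/32)
total length: 917/16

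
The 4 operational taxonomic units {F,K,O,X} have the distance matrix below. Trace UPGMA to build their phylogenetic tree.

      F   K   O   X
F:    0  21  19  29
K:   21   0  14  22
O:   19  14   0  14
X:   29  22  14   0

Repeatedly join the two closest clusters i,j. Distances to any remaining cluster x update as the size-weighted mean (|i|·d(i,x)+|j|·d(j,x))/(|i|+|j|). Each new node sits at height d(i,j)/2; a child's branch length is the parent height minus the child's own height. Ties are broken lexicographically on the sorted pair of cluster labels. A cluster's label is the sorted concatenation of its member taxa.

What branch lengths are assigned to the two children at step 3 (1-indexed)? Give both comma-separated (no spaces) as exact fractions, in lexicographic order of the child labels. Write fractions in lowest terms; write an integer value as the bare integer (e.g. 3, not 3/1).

23/2,5/2

step 1: merge (K,O) at d=14; branch lengths K→7, O→7; new cluster KO
  updated: d(F,KO)=20, d(KO,X)=18
step 2: merge (KO,X) at d=18; branch lengths KO→2, X→9; new cluster KOX
  updated: d(F,KOX)=23
step 3: merge (F,KOX) at d=23; branch lengths F→23/2, KOX→5/2; new cluster FKOX
final tree: (F:23/2,((K:7,O:7):2,X:9):5/2)
total length: 39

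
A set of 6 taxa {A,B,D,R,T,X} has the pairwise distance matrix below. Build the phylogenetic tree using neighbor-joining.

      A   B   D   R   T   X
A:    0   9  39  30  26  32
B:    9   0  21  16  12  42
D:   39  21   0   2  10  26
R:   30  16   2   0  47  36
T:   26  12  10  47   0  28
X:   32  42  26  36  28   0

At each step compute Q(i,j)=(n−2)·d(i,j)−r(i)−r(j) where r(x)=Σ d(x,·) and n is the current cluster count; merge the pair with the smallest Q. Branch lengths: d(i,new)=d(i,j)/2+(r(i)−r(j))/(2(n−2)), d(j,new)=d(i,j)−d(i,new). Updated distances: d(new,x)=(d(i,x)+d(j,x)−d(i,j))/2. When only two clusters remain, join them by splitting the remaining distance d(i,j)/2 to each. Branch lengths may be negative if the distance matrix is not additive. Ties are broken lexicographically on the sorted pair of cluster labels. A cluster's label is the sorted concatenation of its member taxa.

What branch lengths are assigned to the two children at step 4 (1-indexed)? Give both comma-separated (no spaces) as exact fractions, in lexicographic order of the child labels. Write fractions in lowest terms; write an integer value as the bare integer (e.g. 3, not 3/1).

5,12

1. join D+R (d=2, Q=-221) ⇒ DR; edges |D|=-25/8, |R|=41/8
  updated: d(A,DR)=67/2, d(B,DR)=35/2, d(DR,T)=55/2, d(DR,X)=30
2. join A+B (d=9, Q=-154) ⇒ AB; edges |A|=47/6, |B|=7/6
  updated: d(AB,DR)=21, d(AB,T)=29/2, d(AB,X)=65/2
3. join AB+T (d=29/2, Q=-109) ⇒ ABT; edges |AB|=27/4, |T|=31/4
  updated: d(ABT,DR)=17, d(ABT,X)=23
4. join ABT+DR (d=17, Q=-70) ⇒ ABDRT; edges |ABT|=5, |DR|=12
  updated: d(ABDRT,X)=18
5. join ABDRT+X (d=18) ⇒ ABDRTX; edges |ABDRT|=9, |X|=9
final tree: ((((A:47/6,B:7/6):27/4,T:31/4):5,(D:-25/8,R:41/8):12):9,X:9)
total length: 121/2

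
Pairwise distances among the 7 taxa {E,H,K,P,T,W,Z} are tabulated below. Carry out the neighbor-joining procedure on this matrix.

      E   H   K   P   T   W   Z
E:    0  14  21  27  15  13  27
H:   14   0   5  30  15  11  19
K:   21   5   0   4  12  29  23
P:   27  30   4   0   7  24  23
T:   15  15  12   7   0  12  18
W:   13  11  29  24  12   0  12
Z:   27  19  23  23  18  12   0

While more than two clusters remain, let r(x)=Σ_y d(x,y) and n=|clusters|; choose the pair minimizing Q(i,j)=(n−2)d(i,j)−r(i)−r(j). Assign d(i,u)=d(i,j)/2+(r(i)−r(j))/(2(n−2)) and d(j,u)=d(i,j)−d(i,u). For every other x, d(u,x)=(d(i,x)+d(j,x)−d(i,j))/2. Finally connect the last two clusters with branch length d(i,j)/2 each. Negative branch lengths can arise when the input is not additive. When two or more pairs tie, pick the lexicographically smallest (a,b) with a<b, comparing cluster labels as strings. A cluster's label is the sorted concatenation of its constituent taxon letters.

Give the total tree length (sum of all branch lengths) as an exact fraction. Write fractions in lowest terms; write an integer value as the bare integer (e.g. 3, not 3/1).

step 1: merge (K,P) at d=4, Q=-189; branch lengths K→-1/10, P→41/10; new cluster KP
  updated: d(E,KP)=22, d(H,KP)=31/2, d(KP,T)=15/2, d(KP,W)=49/2, d(KP,Z)=21
step 2: merge (KP,T) at d=15/2, Q=-128; branch lengths KP→53/8, T→7/8; new cluster KPT
  updated: d(E,KPT)=59/4, d(H,KPT)=23/2, d(KPT,W)=29/2, d(KPT,Z)=63/4
step 3: merge (W,Z) at d=12, Q=-353/4; branch lengths W→17/8, Z→79/8; new cluster WZ
  updated: d(E,WZ)=14, d(H,WZ)=9, d(KPT,WZ)=73/8
step 4: merge (E,H) at d=14, Q=-197/4; branch lengths E→145/16, H→79/16; new cluster EH
  updated: d(EH,KPT)=49/8, d(EH,WZ)=9/2
step 5: merge (EH,KPT) at d=49/8, Q=-79/4; branch lengths EH→3/4, KPT→43/8; new cluster EHKPT
  updated: d(EHKPT,WZ)=15/4
step 6: merge (EHKPT,WZ) at d=15/4; branch lengths EHKPT→15/8, WZ→15/8; new cluster EHKPTWZ
final tree: (((E:145/16,H:79/16):3/4,((K:-1/10,P:41/10):53/8,T:7/8):43/8):15/8,(W:17/8,Z:79/8):15/8)
total length: 379/8

379/8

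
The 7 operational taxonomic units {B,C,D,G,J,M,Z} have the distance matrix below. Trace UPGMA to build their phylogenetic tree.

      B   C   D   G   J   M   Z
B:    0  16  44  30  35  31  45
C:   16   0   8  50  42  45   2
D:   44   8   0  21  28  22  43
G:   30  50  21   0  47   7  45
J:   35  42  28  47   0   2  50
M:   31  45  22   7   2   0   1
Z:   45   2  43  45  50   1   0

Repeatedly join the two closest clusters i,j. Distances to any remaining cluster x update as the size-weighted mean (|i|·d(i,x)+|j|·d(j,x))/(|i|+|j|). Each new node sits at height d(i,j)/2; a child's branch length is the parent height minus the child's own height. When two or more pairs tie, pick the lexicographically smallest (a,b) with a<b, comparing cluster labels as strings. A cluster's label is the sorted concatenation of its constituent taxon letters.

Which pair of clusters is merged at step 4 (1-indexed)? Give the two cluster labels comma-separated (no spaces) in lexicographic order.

B,CD

step 1: merge (M,Z) at d=1; branch lengths M→1/2, Z→1/2; new cluster MZ
  updated: d(B,MZ)=38, d(C,MZ)=47/2, d(D,MZ)=65/2, d(G,MZ)=26, d(J,MZ)=26
step 2: merge (C,D) at d=8; branch lengths C→4, D→4; new cluster CD
  updated: d(B,CD)=30, d(CD,G)=71/2, d(CD,J)=35, d(CD,MZ)=28
step 3: merge (G,MZ) at d=26; branch lengths G→13, MZ→25/2; new cluster GMZ
  updated: d(B,GMZ)=106/3, d(CD,GMZ)=61/2, d(GMZ,J)=33
step 4: merge (B,CD) at d=30; branch lengths B→15, CD→11; new cluster BCD
  updated: d(BCD,GMZ)=289/9, d(BCD,J)=35
step 5: merge (BCD,GMZ) at d=289/9; branch lengths BCD→19/18, GMZ→55/18; new cluster BCDGMZ
  updated: d(BCDGMZ,J)=34
step 6: merge (BCDGMZ,J) at d=34; branch lengths BCDGMZ→17/18, J→17; new cluster BCDGJMZ
final tree: (((B:15,(C:4,D:4):11):19/18,(G:13,(M:1/2,Z:1/2):25/2):55/18):17/18,J:17)
total length: 743/9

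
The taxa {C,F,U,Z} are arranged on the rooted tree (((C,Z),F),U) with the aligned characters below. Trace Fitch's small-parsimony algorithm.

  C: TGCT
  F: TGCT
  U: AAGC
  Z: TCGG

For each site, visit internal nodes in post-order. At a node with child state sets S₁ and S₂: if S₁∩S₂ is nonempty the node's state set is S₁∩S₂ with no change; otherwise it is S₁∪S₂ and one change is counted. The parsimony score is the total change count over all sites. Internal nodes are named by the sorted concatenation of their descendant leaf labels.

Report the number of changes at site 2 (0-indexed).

site 0, node CZ: C={T} ∩ Z={T} → {T} (+0)
site 0, node CFZ: CZ={T} ∩ F={T} → {T} (+0)
site 0, node CFUZ: CFZ={T} ∪ U={A} → {A,T} (+1)
site 1, node CZ: C={G} ∪ Z={C} → {C,G} (+1)
site 1, node CFZ: CZ={C,G} ∩ F={G} → {G} (+0)
site 1, node CFUZ: CFZ={G} ∪ U={A} → {A,G} (+1)
site 2, node CZ: C={C} ∪ Z={G} → {C,G} (+1)
site 2, node CFZ: CZ={C,G} ∩ F={C} → {C} (+0)
site 2, node CFUZ: CFZ={C} ∪ U={G} → {C,G} (+1)
site 3, node CZ: C={T} ∪ Z={G} → {G,T} (+1)
site 3, node CFZ: CZ={G,T} ∩ F={T} → {T} (+0)
site 3, node CFUZ: CFZ={T} ∪ U={C} → {C,T} (+1)
per-site changes: [1, 2, 2, 2]; total = 7

2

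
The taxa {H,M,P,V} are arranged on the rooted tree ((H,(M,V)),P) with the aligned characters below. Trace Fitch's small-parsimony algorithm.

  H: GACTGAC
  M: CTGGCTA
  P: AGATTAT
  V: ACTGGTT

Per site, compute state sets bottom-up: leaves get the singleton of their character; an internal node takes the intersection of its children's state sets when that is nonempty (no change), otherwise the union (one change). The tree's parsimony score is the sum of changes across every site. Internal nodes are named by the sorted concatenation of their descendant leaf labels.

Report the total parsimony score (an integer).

[col 0] MV: children M:{C}, V:{A} ∪→ {A,C}; cost 1
[col 0] HMV: children H:{G}, MV:{A,C} ∪→ {A,C,G}; cost 1
[col 0] HMPV: children HMV:{A,C,G}, P:{A} ∩→ {A}; cost 0
[col 1] MV: children M:{T}, V:{C} ∪→ {C,T}; cost 1
[col 1] HMV: children H:{A}, MV:{C,T} ∪→ {A,C,T}; cost 1
[col 1] HMPV: children HMV:{A,C,T}, P:{G} ∪→ {A,C,G,T}; cost 1
[col 2] MV: children M:{G}, V:{T} ∪→ {G,T}; cost 1
[col 2] HMV: children H:{C}, MV:{G,T} ∪→ {C,G,T}; cost 1
[col 2] HMPV: children HMV:{C,G,T}, P:{A} ∪→ {A,C,G,T}; cost 1
[col 3] MV: children M:{G}, V:{G} ∩→ {G}; cost 0
[col 3] HMV: children H:{T}, MV:{G} ∪→ {G,T}; cost 1
[col 3] HMPV: children HMV:{G,T}, P:{T} ∩→ {T}; cost 0
[col 4] MV: children M:{C}, V:{G} ∪→ {C,G}; cost 1
[col 4] HMV: children H:{G}, MV:{C,G} ∩→ {G}; cost 0
[col 4] HMPV: children HMV:{G}, P:{T} ∪→ {G,T}; cost 1
[col 5] MV: children M:{T}, V:{T} ∩→ {T}; cost 0
[col 5] HMV: children H:{A}, MV:{T} ∪→ {A,T}; cost 1
[col 5] HMPV: children HMV:{A,T}, P:{A} ∩→ {A}; cost 0
[col 6] MV: children M:{A}, V:{T} ∪→ {A,T}; cost 1
[col 6] HMV: children H:{C}, MV:{A,T} ∪→ {A,C,T}; cost 1
[col 6] HMPV: children HMV:{A,C,T}, P:{T} ∩→ {T}; cost 0
per-site changes: [2, 3, 3, 1, 2, 1, 2]; total = 14

14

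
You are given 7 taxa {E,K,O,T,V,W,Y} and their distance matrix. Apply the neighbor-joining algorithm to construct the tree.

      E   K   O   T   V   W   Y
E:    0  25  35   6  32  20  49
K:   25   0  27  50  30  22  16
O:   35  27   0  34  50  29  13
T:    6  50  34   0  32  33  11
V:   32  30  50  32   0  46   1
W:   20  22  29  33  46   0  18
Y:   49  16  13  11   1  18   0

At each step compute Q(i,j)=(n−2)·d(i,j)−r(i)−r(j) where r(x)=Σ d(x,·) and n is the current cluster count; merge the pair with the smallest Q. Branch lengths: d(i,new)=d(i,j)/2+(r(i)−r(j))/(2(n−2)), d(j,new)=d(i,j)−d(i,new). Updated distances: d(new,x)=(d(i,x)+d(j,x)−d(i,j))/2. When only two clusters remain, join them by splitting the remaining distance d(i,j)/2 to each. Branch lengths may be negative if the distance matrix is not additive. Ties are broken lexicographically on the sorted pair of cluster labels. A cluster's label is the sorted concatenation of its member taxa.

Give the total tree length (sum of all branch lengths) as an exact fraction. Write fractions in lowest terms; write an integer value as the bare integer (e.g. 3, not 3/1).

iteration 1: select E,T (d=6, Q=-303); attach at lengths (31/10, 29/10); label the merged cluster ET
  updated: d(ET,K)=69/2, d(ET,O)=63/2, d(ET,V)=29, d(ET,W)=47/2, d(ET,Y)=27
iteration 2: select V,Y (d=1, Q=-227); attach at lengths (85/8, -77/8); label the merged cluster VY
  updated: d(ET,VY)=55/2, d(K,VY)=45/2, d(O,VY)=31, d(VY,W)=63/2
iteration 3: select ET,W (d=47/2, Q=-305/2); attach at lengths (163/12, 119/12); label the merged cluster ETW
  updated: d(ETW,K)=33/2, d(ETW,O)=37/2, d(ETW,VY)=71/4
iteration 4: select ETW,O (d=37/2, Q=-369/4); attach at lengths (53/16, 243/16); label the merged cluster EOTW
  updated: d(EOTW,K)=25/2, d(EOTW,VY)=121/8
iteration 5: select EOTW,K (d=25/2, Q=-401/8); attach at lengths (41/16, 159/16); label the merged cluster EKOTW
  updated: d(EKOTW,VY)=201/16
iteration 6: select EKOTW,VY (d=201/16); attach at lengths (201/32, 201/32); label the merged cluster EKOTVWY
final tree: (((((E:31/10,T:29/10):163/12,W:119/12):53/16,O:243/16):41/16,K:159/16):201/32,(V:85/8,Y:-77/8):201/32)
total length: 1185/16

1185/16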